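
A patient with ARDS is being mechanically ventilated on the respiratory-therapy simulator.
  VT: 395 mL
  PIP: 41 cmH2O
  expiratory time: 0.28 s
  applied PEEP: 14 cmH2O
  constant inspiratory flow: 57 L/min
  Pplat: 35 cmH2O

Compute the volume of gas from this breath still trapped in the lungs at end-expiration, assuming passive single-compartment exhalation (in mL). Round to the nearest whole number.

Flow: 57 L/min ÷ 60 = 0.95 L/s.
R = (PIP − Pplat)/V̇ = (41 − 35) / 0.95 = 6.0/0.95 = 6.316 cmH2O·s/L.
C = Vt/(Pplat − PEEP) = 395.0 / (35 − 14) = 395.0/21.0 = 18.81 mL/cmH2O.
τ = R × C = 6.316 × 0.01881 L/cmH2O = 0.1188 s.
Fraction remaining = e^(−Te/τ) = e^(−0.28/0.1188) = 0.09471.
Trapped volume = 395.0 × 0.09471 = 37.41 mL.

37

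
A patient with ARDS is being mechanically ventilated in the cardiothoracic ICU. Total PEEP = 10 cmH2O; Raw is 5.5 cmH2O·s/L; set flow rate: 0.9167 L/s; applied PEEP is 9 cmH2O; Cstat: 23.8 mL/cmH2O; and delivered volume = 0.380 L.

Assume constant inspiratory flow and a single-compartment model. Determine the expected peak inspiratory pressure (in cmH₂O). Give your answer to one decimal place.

Total PEEP = 10 cmH2O (set 9 + intrinsic 1); this is the baseline alveolar pressure.
Equation of motion (constant flow): PIP = Vt/C + R·V̇ + PEEP.
PIP = 380/23.8 + 5.5×0.9167 + 10 = 15.966 + 5.042 + 10 = 31.008 cmH2O.

31.0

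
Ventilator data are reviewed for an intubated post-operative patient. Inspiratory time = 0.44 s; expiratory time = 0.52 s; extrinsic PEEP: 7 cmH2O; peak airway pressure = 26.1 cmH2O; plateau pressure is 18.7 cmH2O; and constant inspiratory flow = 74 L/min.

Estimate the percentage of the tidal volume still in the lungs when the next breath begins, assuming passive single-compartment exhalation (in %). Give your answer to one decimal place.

Flow: 74 L/min ÷ 60 = 1.2333 L/s.
Vt = flow × Ti = 1.2333 L/s × 0.44 s × 1000 mL/L = 542.65 mL.
R = (PIP − Pplat)/V̇ = (26.1 − 18.7) / 1.2333 = 7.4/1.2333 = 6.0 cmH2O·s/L.
C = Vt/(Pplat − PEEP) = 542.65 / (18.7 − 7) = 542.65/11.7 = 46.38 mL/cmH2O.
τ = R × C = 6.0 × 0.04638 L/cmH2O = 0.2783 s.
Fraction remaining at end-expiration = e^(−Te/τ) = e^(−0.52/0.2783) = 0.1544 → 15.44%.

15.4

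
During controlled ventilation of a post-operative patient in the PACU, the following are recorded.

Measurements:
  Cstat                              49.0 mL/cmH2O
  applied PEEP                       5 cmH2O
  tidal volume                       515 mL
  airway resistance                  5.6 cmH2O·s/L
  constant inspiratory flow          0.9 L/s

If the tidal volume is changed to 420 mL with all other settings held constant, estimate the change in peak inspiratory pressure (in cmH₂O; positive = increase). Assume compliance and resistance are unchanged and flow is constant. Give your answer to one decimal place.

-1.9

PIP = Vt/C + R·V̇ + PEEP (constant-flow equation of motion).
Only the elastic term changes: ΔPIP = ΔVt / C = (420 − 515) / 49.0 = -1.939 cmH2O.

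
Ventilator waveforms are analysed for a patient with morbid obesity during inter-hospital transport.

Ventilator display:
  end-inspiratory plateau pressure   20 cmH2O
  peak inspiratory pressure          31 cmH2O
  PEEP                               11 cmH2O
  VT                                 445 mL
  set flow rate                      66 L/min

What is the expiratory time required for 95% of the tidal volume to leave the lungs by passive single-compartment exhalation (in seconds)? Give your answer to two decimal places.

Flow: 66 L/min ÷ 60 = 1.1 L/s.
R = (PIP − Pplat)/V̇ = (31 − 20) / 1.1 = 11.0/1.1 = 10.0 cmH2O·s/L.
C = Vt/(Pplat − PEEP) = 445.0 / (20 − 11) = 445.0/9.0 = 49.444 mL/cmH2O.
τ = R × C = 10.0 × 0.04944 L/cmH2O = 0.4944 s.
t = −τ·ln(1 − 0.95) = −0.4944·ln(0.05) = 1.481 s.

1.48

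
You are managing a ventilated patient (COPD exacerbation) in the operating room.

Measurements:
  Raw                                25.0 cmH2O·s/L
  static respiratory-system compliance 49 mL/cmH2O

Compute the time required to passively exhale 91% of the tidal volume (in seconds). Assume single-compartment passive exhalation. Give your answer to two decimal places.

τ = R × C = 25.0 × 49 mL/cmH2O = 25.0 × 0.049 L/cmH2O = 1.225 s.
Exhaled fraction f = 1 − e^(−t/τ) → t = −τ·ln(1 − f) = −1.225·ln(0.09) = 2.95 s.

2.95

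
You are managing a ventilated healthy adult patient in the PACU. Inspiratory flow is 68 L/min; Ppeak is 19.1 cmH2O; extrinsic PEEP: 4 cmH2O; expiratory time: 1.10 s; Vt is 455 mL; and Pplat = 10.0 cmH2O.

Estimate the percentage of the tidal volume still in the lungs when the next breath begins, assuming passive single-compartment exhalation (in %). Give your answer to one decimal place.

Flow: 68 L/min ÷ 60 = 1.1333 L/s.
R = (PIP − Pplat)/V̇ = (19.1 − 10.0) / 1.1333 = 9.1/1.1333 = 8.03 cmH2O·s/L.
C = Vt/(Pplat − PEEP) = 455.0 / (10.0 − 4) = 455.0/6.0 = 75.833 mL/cmH2O.
τ = R × C = 8.03 × 0.07583 L/cmH2O = 0.6089 s.
Fraction remaining at end-expiration = e^(−Te/τ) = e^(−1.10/0.6089) = 0.1642 → 16.42%.

16.4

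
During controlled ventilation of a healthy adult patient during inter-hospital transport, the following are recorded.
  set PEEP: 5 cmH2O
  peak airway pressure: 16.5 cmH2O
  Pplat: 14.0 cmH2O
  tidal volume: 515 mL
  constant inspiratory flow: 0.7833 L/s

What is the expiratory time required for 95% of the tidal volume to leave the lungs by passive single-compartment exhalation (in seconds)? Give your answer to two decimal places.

0.55

R = (PIP − Pplat)/V̇ = (16.5 − 14.0) / 0.7833 = 2.5/0.7833 = 3.192 cmH2O·s/L.
C = Vt/(Pplat − PEEP) = 515.0 / (14.0 − 5) = 515.0/9.0 = 57.222 mL/cmH2O.
τ = R × C = 3.192 × 0.05722 L/cmH2O = 0.1826 s.
t = −τ·ln(1 − 0.95) = −0.1826·ln(0.05) = 0.547 s.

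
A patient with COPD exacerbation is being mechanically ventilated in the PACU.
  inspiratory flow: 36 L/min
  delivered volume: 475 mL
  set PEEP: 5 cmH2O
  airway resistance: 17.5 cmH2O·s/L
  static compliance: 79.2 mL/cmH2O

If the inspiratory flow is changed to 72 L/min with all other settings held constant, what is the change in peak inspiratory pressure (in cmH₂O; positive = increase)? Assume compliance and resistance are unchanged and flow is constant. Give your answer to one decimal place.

Flow: 36 L/min ÷ 60 = 0.6 L/s.
New flow: 72 L/min ÷ 60 = 1.2 L/s.
PIP = Vt/C + R·V̇ + PEEP (constant-flow equation of motion).
Only the resistive term changes: ΔPIP = R × ΔV̇ = 17.5 × (1.2 − 0.6) = 17.5 × 0.6 = 10.5 cmH2O.

10.5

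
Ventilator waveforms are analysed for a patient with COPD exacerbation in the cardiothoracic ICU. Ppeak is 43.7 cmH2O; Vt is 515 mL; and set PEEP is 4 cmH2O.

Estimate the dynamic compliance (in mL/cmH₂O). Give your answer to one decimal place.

13.0

Dynamic compliance = Vt / (PIP − PEEP) = 515 / (43.7 − 4) = 515 / 39.7 = 12.972 mL/cmH2O.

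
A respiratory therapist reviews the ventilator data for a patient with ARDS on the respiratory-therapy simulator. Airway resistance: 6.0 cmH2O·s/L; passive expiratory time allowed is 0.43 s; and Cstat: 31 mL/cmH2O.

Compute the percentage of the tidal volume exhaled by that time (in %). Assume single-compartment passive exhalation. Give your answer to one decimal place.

τ = R × C = 6.0 × 31 mL/cmH2O = 6.0 × 0.031 L/cmH2O = 0.186 s.
Passive exhalation: V(t)/V₀ = e^(−t/τ) = e^(−0.43/0.186) = 0.09908.
Fraction exhaled = 1 − 0.09908 = 0.9009 → 90.09%.

90.1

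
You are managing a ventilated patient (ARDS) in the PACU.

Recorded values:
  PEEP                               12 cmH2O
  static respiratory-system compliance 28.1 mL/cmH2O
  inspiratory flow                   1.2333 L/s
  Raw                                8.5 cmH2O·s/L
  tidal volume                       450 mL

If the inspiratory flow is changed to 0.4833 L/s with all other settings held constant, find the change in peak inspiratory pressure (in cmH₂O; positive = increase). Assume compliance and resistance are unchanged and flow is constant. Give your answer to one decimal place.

-6.4

PIP = Vt/C + R·V̇ + PEEP (constant-flow equation of motion).
Only the resistive term changes: ΔPIP = R × ΔV̇ = 8.5 × (0.4833 − 1.2333) = 8.5 × -0.75 = -6.375 cmH2O.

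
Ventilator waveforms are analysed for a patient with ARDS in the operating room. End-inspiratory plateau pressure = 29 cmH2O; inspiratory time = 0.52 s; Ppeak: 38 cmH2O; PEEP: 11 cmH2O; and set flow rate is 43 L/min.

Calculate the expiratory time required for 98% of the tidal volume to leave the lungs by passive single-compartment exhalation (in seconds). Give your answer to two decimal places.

Flow: 43 L/min ÷ 60 = 0.7167 L/s.
Vt = flow × Ti = 0.7167 L/s × 0.52 s × 1000 mL/L = 372.68 mL.
R = (PIP − Pplat)/V̇ = (38 − 29) / 0.7167 = 9.0/0.7167 = 12.558 cmH2O·s/L.
C = Vt/(Pplat − PEEP) = 372.68 / (29 − 11) = 372.68/18.0 = 20.704 mL/cmH2O.
τ = R × C = 12.558 × 0.0207 L/cmH2O = 0.26 s.
t = −τ·ln(1 − 0.98) = −0.26·ln(0.02) = 1.017 s.

1.02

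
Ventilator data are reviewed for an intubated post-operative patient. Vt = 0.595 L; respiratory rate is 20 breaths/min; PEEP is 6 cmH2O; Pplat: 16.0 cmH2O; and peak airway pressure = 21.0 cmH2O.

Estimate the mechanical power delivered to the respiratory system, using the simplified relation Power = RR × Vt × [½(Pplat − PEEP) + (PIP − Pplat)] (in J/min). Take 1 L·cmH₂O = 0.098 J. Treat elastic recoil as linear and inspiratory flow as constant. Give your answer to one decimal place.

11.7

Per-breath work = Vt × [½(Pplat−PEEP) + (PIP−Pplat)] = 0.595 × [0.5×10.0 + 5.0] = 0.595 × 10.0 = 5.95 L·cmH2O.
Power = 20 × 5.95 = 119.0 L·cmH2O/min.
× 0.098 J/(L·cmH2O) → 11.662 J/min.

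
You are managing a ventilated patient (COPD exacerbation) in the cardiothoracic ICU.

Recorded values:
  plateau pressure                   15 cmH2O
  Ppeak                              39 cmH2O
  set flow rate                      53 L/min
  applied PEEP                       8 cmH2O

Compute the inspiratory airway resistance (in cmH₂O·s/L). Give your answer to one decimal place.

27.2

Flow: 53 L/min ÷ 60 = 0.8833 L/s.
Raw = (PIP − Pplat) / flow = (39 − 15) / 0.8833 = 24.0 / 0.8833 = 27.171 cmH2O·s/L.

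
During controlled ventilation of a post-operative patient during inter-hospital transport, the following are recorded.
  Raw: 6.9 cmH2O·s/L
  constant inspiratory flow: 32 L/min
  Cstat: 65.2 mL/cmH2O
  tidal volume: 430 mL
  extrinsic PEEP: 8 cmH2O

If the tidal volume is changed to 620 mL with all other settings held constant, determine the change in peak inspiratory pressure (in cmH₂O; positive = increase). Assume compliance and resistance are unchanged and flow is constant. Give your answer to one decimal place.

2.9

PIP = Vt/C + R·V̇ + PEEP (constant-flow equation of motion).
Only the elastic term changes: ΔPIP = ΔVt / C = (620 − 430) / 65.2 = 2.914 cmH2O.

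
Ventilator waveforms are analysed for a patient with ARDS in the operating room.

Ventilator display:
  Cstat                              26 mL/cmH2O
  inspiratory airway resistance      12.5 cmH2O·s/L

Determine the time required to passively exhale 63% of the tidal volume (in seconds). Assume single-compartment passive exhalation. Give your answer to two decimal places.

τ = R × C = 12.5 × 26 mL/cmH2O = 12.5 × 0.026 L/cmH2O = 0.325 s.
Exhaled fraction f = 1 − e^(−t/τ) → t = −τ·ln(1 − f) = −0.325·ln(0.37) = 0.3231 s.

0.32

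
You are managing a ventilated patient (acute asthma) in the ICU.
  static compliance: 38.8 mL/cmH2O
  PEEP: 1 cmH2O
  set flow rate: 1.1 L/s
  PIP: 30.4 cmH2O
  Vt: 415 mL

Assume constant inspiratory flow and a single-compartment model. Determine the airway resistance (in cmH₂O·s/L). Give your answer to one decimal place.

17.0

Equation of motion (constant flow): PIP = Vt/C + R·V̇ + PEEP.
R·V̇ = PIP − Vt/C − PEEP = 30.4 − 415/38.8 − 1 = 30.4 − 10.696 − 1 = 18.704 cmH2O.
R = 18.704 / 1.1 = 17.004 cmH2O·s/L.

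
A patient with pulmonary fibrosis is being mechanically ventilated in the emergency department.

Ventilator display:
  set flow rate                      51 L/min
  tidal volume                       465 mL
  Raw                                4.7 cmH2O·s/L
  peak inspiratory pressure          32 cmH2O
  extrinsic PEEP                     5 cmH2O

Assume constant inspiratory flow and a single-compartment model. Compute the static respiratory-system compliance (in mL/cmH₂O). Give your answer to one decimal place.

20.2

Flow: 51 L/min ÷ 60 = 0.85 L/s.
Equation of motion (constant flow): PIP = Vt/C + R·V̇ + PEEP.
Vt/C = PIP − R·V̇ − PEEP = 32 − 4.7×0.85 − 5 = 32 − 3.995 − 5 = 23.005 cmH2O.
C = Vt / 23.005 = 465 / 23.005 = 20.213 mL/cmH2O.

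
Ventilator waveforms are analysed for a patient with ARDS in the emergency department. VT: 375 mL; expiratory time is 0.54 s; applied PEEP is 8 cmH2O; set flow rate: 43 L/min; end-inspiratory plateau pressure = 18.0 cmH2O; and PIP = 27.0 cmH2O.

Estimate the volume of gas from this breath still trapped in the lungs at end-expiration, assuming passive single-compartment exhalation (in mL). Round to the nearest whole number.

119

Flow: 43 L/min ÷ 60 = 0.7167 L/s.
R = (PIP − Pplat)/V̇ = (27.0 − 18.0) / 0.7167 = 9.0/0.7167 = 12.558 cmH2O·s/L.
C = Vt/(Pplat − PEEP) = 375.0 / (18.0 − 8) = 375.0/10.0 = 37.5 mL/cmH2O.
τ = R × C = 12.558 × 0.0375 L/cmH2O = 0.4709 s.
Fraction remaining = e^(−Te/τ) = e^(−0.54/0.4709) = 0.3177.
Trapped volume = 375.0 × 0.3177 = 119.14 mL.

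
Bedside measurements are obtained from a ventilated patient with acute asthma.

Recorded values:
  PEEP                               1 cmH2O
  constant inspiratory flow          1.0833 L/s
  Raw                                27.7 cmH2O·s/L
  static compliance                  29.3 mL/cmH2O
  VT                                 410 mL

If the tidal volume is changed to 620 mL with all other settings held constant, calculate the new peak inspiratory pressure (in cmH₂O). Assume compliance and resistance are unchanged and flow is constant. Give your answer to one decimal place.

PIP = Vt/C + R·V̇ + PEEP (constant-flow equation of motion).
Only the elastic term changes: ΔPIP = ΔVt / C = (620 − 410) / 29.3 = 7.167 cmH2O.
Original PIP = 410/29.3 + 27.7×1.0833 + 1 = 45.001 cmH2O; new PIP = 45.001 + (7.167) = 52.168 cmH2O.

52.2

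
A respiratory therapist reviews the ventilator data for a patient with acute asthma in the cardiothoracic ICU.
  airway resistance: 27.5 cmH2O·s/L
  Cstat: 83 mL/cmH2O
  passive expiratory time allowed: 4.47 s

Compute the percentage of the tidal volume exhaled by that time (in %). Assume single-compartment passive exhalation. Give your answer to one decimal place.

τ = R × C = 27.5 × 83 mL/cmH2O = 27.5 × 0.083 L/cmH2O = 2.283 s.
Passive exhalation: V(t)/V₀ = e^(−t/τ) = e^(−4.47/2.283) = 0.1411.
Fraction exhaled = 1 − 0.1411 = 0.8589 → 85.89%.

85.9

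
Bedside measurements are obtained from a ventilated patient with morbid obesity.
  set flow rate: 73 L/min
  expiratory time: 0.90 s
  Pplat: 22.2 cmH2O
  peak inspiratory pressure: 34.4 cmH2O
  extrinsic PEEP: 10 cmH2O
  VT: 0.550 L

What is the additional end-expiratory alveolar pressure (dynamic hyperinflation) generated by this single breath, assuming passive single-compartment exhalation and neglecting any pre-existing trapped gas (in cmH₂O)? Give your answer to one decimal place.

1.7

Flow: 73 L/min ÷ 60 = 1.2167 L/s.
R = (PIP − Pplat)/V̇ = (34.4 − 22.2) / 1.2167 = 12.2/1.2167 = 10.027 cmH2O·s/L.
C = Vt/(Pplat − PEEP) = 550.0 / (22.2 − 10) = 550.0/12.2 = 45.082 mL/cmH2O.
τ = R × C = 10.027 × 0.04508 L/cmH2O = 0.452 s.
Fraction remaining = e^(−Te/τ) = e^(−0.90/0.452) = 0.1365; trapped volume = 550.0 × 0.1365 = 75.075 mL.
Additional alveolar pressure from trapping ≈ V_trapped / C = 75.075 / 45.082 = 1.665 cmH2O.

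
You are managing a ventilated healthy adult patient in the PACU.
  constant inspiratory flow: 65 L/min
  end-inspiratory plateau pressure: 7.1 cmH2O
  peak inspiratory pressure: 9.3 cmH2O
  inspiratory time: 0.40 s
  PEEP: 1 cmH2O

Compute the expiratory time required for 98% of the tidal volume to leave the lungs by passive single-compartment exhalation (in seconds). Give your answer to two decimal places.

Flow: 65 L/min ÷ 60 = 1.0833 L/s.
Vt = flow × Ti = 1.0833 L/s × 0.40 s × 1000 mL/L = 433.32 mL.
R = (PIP − Pplat)/V̇ = (9.3 − 7.1) / 1.0833 = 2.2/1.0833 = 2.031 cmH2O·s/L.
C = Vt/(Pplat − PEEP) = 433.32 / (7.1 − 1) = 433.32/6.1 = 71.036 mL/cmH2O.
τ = R × C = 2.031 × 0.07104 L/cmH2O = 0.1443 s.
t = −τ·ln(1 − 0.98) = −0.1443·ln(0.02) = 0.5645 s.

0.56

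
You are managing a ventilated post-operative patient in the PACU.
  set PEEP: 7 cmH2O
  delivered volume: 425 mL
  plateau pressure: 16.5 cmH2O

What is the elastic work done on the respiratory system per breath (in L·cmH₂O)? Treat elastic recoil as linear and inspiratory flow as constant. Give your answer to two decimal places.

2.02

Elastic work ≈ ½ × (Pplat − PEEP) × Vt = 0.5 × (16.5 − 7) × 0.425 L = 0.5 × 9.5 × 0.425 = 2.019 L·cmH2O.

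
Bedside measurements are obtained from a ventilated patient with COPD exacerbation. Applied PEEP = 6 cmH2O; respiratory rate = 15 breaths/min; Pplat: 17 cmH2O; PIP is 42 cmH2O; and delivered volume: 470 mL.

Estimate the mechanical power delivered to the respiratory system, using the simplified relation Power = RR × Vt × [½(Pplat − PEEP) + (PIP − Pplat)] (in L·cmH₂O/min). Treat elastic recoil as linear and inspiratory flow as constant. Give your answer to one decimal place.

215.0

Per-breath work = Vt × [½(Pplat−PEEP) + (PIP−Pplat)] = 0.470 × [0.5×11.0 + 25.0] = 0.470 × 30.5 = 14.335 L·cmH2O.
Power = 15 × 14.335 = 215.03 L·cmH2O/min.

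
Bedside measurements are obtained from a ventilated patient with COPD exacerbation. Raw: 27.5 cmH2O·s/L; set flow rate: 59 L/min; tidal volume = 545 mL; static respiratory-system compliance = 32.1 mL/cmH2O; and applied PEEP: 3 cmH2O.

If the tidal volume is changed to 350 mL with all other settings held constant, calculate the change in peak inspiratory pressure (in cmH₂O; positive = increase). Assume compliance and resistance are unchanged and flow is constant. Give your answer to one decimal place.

PIP = Vt/C + R·V̇ + PEEP (constant-flow equation of motion).
Only the elastic term changes: ΔPIP = ΔVt / C = (350 − 545) / 32.1 = -6.075 cmH2O.

-6.1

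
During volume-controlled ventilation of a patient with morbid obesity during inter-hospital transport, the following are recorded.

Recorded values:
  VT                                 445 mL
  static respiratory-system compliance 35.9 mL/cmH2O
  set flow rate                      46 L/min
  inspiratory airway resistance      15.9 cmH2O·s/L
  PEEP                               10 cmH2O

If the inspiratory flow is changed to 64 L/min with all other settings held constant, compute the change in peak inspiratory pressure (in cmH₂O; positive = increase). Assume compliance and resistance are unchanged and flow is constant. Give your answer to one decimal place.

4.8

Flow: 46 L/min ÷ 60 = 0.7667 L/s.
New flow: 64 L/min ÷ 60 = 1.0667 L/s.
PIP = Vt/C + R·V̇ + PEEP (constant-flow equation of motion).
Only the resistive term changes: ΔPIP = R × ΔV̇ = 15.9 × (1.0667 − 0.7667) = 15.9 × 0.3 = 4.77 cmH2O.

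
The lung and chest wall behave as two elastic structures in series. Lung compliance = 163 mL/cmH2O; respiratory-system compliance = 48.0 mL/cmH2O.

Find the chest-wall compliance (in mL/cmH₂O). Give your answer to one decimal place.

68.0

1/Ccw = 1/Crs − 1/CL.
1/Ccw = 1/48.0 − 1/163 = 0.0147.
Ccw = 68.027 mL/cmH2O.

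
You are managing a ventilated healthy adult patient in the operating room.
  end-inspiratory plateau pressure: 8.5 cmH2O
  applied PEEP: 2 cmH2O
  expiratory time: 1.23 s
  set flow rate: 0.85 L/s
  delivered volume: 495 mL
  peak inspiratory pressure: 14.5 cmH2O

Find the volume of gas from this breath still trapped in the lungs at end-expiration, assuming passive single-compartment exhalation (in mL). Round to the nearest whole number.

R = (PIP − Pplat)/V̇ = (14.5 − 8.5) / 0.85 = 6.0/0.85 = 7.059 cmH2O·s/L.
C = Vt/(Pplat − PEEP) = 495.0 / (8.5 − 2) = 495.0/6.5 = 76.154 mL/cmH2O.
τ = R × C = 7.059 × 0.07615 L/cmH2O = 0.5375 s.
Fraction remaining = e^(−Te/τ) = e^(−1.23/0.5375) = 0.1014.
Trapped volume = 495.0 × 0.1014 = 50.193 mL.

50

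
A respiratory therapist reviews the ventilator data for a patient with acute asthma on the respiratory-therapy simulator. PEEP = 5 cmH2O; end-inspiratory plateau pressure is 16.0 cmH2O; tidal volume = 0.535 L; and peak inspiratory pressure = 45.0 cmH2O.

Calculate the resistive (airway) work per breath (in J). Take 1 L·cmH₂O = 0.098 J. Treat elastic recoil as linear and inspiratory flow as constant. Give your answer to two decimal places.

With constant inspiratory flow the resistive pressure is constant at PIP − Pplat = 45.0 − 16.0 = 29.0 cmH2O, so resistive work = 29.0 × 0.535 = 15.515 L·cmH2O.
× 0.098 J/(L·cmH2O) → 1.52 J.

1.52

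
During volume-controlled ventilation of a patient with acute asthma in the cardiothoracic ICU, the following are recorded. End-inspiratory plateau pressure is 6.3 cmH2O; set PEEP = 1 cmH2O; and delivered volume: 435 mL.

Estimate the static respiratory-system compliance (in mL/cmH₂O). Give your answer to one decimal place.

Cstat = Vt / (Pplat − PEEP) = 435 / (6.3 − 1) = 435 / 5.3 = 82.075 mL/cmH2O.

82.1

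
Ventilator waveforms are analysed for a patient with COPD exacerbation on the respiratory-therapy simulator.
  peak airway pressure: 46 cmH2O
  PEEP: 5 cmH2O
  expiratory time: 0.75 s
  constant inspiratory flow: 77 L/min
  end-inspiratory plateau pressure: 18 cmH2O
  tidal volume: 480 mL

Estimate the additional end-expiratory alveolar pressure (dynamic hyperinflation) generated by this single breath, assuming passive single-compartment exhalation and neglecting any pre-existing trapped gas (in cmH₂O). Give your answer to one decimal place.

5.1

Flow: 77 L/min ÷ 60 = 1.2833 L/s.
R = (PIP − Pplat)/V̇ = (46 − 18) / 1.2833 = 28.0/1.2833 = 21.819 cmH2O·s/L.
C = Vt/(Pplat − PEEP) = 480.0 / (18 − 5) = 480.0/13.0 = 36.923 mL/cmH2O.
τ = R × C = 21.819 × 0.03692 L/cmH2O = 0.8056 s.
Fraction remaining = e^(−Te/τ) = e^(−0.75/0.8056) = 0.3942; trapped volume = 480.0 × 0.3942 = 189.22 mL.
Additional alveolar pressure from trapping ≈ V_trapped / C = 189.22 / 36.923 = 5.125 cmH2O.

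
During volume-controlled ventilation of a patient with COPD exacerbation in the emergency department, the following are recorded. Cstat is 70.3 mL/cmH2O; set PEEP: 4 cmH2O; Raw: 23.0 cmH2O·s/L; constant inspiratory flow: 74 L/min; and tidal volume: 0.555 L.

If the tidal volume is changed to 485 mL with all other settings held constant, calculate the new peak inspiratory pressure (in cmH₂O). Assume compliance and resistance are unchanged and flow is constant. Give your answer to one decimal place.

Flow: 74 L/min ÷ 60 = 1.2333 L/s.
PIP = Vt/C + R·V̇ + PEEP (constant-flow equation of motion).
Only the elastic term changes: ΔPIP = ΔVt / C = (485 − 555) / 70.3 = -0.9957 cmH2O.
Original PIP = 555/70.3 + 23.0×1.2333 + 4 = 40.261 cmH2O; new PIP = 40.261 + (-0.9957) = 39.265 cmH2O.

39.3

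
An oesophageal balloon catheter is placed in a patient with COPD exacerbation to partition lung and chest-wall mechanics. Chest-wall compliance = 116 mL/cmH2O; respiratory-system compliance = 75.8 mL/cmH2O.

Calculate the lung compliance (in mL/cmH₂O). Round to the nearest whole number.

1/CL = 1/Crs − 1/Ccw.
1/CL = 1/75.8 − 1/116 = 0.004572.
CL = 218.72 mL/cmH2O.

219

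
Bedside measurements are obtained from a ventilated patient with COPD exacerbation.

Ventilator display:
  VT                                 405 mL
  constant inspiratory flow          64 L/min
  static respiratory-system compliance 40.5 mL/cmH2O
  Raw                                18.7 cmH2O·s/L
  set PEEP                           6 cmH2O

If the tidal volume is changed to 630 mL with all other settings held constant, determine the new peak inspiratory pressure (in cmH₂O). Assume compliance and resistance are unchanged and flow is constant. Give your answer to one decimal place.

41.5

Flow: 64 L/min ÷ 60 = 1.0667 L/s.
PIP = Vt/C + R·V̇ + PEEP (constant-flow equation of motion).
Only the elastic term changes: ΔPIP = ΔVt / C = (630 − 405) / 40.5 = 5.556 cmH2O.
Original PIP = 405/40.5 + 18.7×1.0667 + 6 = 35.947 cmH2O; new PIP = 35.947 + (5.556) = 41.503 cmH2O.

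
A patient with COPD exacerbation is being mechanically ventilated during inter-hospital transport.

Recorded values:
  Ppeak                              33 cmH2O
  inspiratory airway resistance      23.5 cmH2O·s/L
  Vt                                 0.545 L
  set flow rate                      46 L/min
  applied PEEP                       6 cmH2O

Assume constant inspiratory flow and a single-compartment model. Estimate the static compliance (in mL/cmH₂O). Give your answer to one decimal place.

Flow: 46 L/min ÷ 60 = 0.7667 L/s.
Equation of motion (constant flow): PIP = Vt/C + R·V̇ + PEEP.
Vt/C = PIP − R·V̇ − PEEP = 33 − 23.5×0.7667 − 6 = 33 − 18.017 − 6 = 8.983 cmH2O.
C = Vt / 8.983 = 545 / 8.983 = 60.67 mL/cmH2O.

60.7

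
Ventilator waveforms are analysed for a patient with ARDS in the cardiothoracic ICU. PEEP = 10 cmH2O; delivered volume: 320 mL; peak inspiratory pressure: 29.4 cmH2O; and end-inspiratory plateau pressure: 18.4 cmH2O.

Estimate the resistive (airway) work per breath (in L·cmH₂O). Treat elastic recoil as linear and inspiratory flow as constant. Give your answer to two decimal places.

With constant inspiratory flow the resistive pressure is constant at PIP − Pplat = 29.4 − 18.4 = 11.0 cmH2O, so resistive work = 11.0 × 0.320 = 3.52 L·cmH2O.

3.52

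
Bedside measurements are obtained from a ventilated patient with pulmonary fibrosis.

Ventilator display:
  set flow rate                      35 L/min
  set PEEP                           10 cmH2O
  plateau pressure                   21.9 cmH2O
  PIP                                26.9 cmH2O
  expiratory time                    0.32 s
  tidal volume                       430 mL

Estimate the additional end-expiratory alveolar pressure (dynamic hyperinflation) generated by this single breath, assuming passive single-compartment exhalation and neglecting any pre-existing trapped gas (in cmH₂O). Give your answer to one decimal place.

4.2

Flow: 35 L/min ÷ 60 = 0.5833 L/s.
R = (PIP − Pplat)/V̇ = (26.9 − 21.9) / 0.5833 = 5.0/0.5833 = 8.572 cmH2O·s/L.
C = Vt/(Pplat − PEEP) = 430.0 / (21.9 − 10) = 430.0/11.9 = 36.134 mL/cmH2O.
τ = R × C = 8.572 × 0.03613 L/cmH2O = 0.3097 s.
Fraction remaining = e^(−Te/τ) = e^(−0.32/0.3097) = 0.3558; trapped volume = 430.0 × 0.3558 = 152.99 mL.
Additional alveolar pressure from trapping ≈ V_trapped / C = 152.99 / 36.134 = 4.234 cmH2O.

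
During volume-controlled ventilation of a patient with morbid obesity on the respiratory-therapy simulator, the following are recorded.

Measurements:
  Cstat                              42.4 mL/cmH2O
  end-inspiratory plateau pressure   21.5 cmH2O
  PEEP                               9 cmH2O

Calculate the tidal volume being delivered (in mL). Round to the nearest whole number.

Vt = Cstat × (Pplat − PEEP) = 42.4 × (21.5 − 9) = 42.4 × 12.5 = 530.0 mL.

530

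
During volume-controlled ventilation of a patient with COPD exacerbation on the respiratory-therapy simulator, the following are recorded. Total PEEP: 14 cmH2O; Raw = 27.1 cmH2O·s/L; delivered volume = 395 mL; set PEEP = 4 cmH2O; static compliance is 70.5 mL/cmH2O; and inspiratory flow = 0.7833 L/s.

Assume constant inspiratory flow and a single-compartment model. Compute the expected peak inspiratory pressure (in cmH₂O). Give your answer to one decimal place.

Total PEEP = 14 cmH2O (set 4 + intrinsic 10); this is the baseline alveolar pressure.
Equation of motion (constant flow): PIP = Vt/C + R·V̇ + PEEP.
PIP = 395/70.5 + 27.1×0.7833 + 14 = 5.603 + 21.227 + 14 = 40.83 cmH2O.

40.8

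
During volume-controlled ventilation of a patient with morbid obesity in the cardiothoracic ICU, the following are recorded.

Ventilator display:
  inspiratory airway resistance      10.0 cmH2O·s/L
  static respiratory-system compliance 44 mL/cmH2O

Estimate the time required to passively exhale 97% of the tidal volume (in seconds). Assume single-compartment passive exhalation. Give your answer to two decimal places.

τ = R × C = 10.0 × 44 mL/cmH2O = 10.0 × 0.044 L/cmH2O = 0.44 s.
Exhaled fraction f = 1 − e^(−t/τ) → t = −τ·ln(1 − f) = −0.44·ln(0.03) = 1.543 s.

1.54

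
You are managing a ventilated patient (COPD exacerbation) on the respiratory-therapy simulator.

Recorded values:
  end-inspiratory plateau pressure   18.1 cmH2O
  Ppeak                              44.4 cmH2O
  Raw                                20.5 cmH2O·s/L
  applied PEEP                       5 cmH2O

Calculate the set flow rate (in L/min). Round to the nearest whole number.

77

flow = (PIP − Pplat) / Raw = (44.4 − 18.1) / 20.5 = 1.283 L/s × 60 = 76.98 L/min.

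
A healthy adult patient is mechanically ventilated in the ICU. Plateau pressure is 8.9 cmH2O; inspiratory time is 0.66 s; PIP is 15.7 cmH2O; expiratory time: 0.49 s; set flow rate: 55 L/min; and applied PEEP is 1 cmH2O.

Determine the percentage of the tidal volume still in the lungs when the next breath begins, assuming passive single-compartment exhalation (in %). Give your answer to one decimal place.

Flow: 55 L/min ÷ 60 = 0.9167 L/s.
Vt = flow × Ti = 0.9167 L/s × 0.66 s × 1000 mL/L = 605.02 mL.
R = (PIP − Pplat)/V̇ = (15.7 − 8.9) / 0.9167 = 6.8/0.9167 = 7.418 cmH2O·s/L.
C = Vt/(Pplat − PEEP) = 605.02 / (8.9 − 1) = 605.02/7.9 = 76.585 mL/cmH2O.
τ = R × C = 7.418 × 0.07659 L/cmH2O = 0.5681 s.
Fraction remaining at end-expiration = e^(−Te/τ) = e^(−0.49/0.5681) = 0.4221 → 42.21%.

42.2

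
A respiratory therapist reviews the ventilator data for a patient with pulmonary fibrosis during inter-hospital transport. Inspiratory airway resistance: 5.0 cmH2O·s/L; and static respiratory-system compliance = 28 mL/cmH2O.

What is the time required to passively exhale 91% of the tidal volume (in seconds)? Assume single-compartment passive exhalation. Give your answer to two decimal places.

0.34

τ = R × C = 5.0 × 28 mL/cmH2O = 5.0 × 0.028 L/cmH2O = 0.14 s.
Exhaled fraction f = 1 − e^(−t/τ) → t = −τ·ln(1 − f) = −0.14·ln(0.09) = 0.3371 s.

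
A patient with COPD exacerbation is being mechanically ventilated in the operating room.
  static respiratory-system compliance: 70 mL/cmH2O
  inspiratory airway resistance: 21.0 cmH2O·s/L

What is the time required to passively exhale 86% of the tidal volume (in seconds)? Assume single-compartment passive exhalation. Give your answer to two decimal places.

2.89

τ = R × C = 21.0 × 70 mL/cmH2O = 21.0 × 0.070 L/cmH2O = 1.47 s.
Exhaled fraction f = 1 − e^(−t/τ) → t = −τ·ln(1 − f) = −1.47·ln(0.14) = 2.89 s.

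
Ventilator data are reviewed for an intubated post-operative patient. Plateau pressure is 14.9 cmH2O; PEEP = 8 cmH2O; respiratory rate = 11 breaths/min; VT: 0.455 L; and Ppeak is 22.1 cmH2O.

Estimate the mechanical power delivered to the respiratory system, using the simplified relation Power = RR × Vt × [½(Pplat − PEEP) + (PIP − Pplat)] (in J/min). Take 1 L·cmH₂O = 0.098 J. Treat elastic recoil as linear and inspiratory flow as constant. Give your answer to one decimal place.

5.2

Per-breath work = Vt × [½(Pplat−PEEP) + (PIP−Pplat)] = 0.455 × [0.5×6.9 + 7.2] = 0.455 × 10.65 = 4.846 L·cmH2O.
Power = 11 × 4.846 = 53.306 L·cmH2O/min.
× 0.098 J/(L·cmH2O) → 5.224 J/min.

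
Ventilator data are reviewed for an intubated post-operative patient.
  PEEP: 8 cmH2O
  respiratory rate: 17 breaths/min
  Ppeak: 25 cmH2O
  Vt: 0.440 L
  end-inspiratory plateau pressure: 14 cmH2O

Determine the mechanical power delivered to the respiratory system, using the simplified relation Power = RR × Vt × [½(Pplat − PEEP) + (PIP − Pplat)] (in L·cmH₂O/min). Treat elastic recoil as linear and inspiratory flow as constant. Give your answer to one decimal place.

104.7

Per-breath work = Vt × [½(Pplat−PEEP) + (PIP−Pplat)] = 0.440 × [0.5×6.0 + 11.0] = 0.440 × 14.0 = 6.16 L·cmH2O.
Power = 17 × 6.16 = 104.72 L·cmH2O/min.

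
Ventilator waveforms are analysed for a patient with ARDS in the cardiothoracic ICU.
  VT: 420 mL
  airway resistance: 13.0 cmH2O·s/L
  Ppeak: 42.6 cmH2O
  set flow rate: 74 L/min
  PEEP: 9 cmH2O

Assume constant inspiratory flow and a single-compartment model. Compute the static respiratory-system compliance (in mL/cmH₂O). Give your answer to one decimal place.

23.9

Flow: 74 L/min ÷ 60 = 1.2333 L/s.
Equation of motion (constant flow): PIP = Vt/C + R·V̇ + PEEP.
Vt/C = PIP − R·V̇ − PEEP = 42.6 − 13.0×1.2333 − 9 = 42.6 − 16.033 − 9 = 17.567 cmH2O.
C = Vt / 17.567 = 420 / 17.567 = 23.908 mL/cmH2O.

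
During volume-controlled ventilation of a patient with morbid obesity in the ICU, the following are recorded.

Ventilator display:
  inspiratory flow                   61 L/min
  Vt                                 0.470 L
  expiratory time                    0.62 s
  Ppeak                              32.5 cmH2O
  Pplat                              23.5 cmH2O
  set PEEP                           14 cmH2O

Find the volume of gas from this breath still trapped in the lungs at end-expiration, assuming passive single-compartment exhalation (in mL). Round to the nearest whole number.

Flow: 61 L/min ÷ 60 = 1.0167 L/s.
R = (PIP − Pplat)/V̇ = (32.5 − 23.5) / 1.0167 = 9.0/1.0167 = 8.852 cmH2O·s/L.
C = Vt/(Pplat − PEEP) = 470.0 / (23.5 − 14) = 470.0/9.5 = 49.474 mL/cmH2O.
τ = R × C = 8.852 × 0.04947 L/cmH2O = 0.4379 s.
Fraction remaining = e^(−Te/τ) = e^(−0.62/0.4379) = 0.2427.
Trapped volume = 470.0 × 0.2427 = 114.07 mL.

114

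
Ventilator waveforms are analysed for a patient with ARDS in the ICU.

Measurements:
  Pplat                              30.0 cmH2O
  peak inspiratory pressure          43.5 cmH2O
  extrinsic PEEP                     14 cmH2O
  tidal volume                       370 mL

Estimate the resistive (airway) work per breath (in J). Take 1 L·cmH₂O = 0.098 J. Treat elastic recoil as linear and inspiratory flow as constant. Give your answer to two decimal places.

0.49

With constant inspiratory flow the resistive pressure is constant at PIP − Pplat = 43.5 − 30.0 = 13.5 cmH2O, so resistive work = 13.5 × 0.370 = 4.995 L·cmH2O.
× 0.098 J/(L·cmH2O) → 0.4895 J.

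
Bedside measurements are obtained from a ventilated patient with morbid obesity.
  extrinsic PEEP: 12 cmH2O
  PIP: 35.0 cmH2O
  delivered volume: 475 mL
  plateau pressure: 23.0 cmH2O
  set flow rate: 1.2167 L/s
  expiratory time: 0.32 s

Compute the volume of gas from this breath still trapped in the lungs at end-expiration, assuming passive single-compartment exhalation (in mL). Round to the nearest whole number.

224

R = (PIP − Pplat)/V̇ = (35.0 − 23.0) / 1.2167 = 12.0/1.2167 = 9.863 cmH2O·s/L.
C = Vt/(Pplat − PEEP) = 475.0 / (23.0 − 12) = 475.0/11.0 = 43.182 mL/cmH2O.
τ = R × C = 9.863 × 0.04318 L/cmH2O = 0.4259 s.
Fraction remaining = e^(−Te/τ) = e^(−0.32/0.4259) = 0.4717.
Trapped volume = 475.0 × 0.4717 = 224.06 mL.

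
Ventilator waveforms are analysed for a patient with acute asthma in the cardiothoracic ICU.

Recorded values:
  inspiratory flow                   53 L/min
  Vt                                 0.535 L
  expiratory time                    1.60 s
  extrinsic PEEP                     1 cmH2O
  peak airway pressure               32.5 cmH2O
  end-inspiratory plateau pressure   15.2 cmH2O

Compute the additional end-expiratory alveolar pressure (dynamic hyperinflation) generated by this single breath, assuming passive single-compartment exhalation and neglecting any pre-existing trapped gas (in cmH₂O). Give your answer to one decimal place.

Flow: 53 L/min ÷ 60 = 0.8833 L/s.
R = (PIP − Pplat)/V̇ = (32.5 − 15.2) / 0.8833 = 17.3/0.8833 = 19.586 cmH2O·s/L.
C = Vt/(Pplat − PEEP) = 535.0 / (15.2 − 1) = 535.0/14.2 = 37.676 mL/cmH2O.
τ = R × C = 19.586 × 0.03768 L/cmH2O = 0.738 s.
Fraction remaining = e^(−Te/τ) = e^(−1.60/0.738) = 0.1144; trapped volume = 535.0 × 0.1144 = 61.204 mL.
Additional alveolar pressure from trapping ≈ V_trapped / C = 61.204 / 37.676 = 1.624 cmH2O.

1.6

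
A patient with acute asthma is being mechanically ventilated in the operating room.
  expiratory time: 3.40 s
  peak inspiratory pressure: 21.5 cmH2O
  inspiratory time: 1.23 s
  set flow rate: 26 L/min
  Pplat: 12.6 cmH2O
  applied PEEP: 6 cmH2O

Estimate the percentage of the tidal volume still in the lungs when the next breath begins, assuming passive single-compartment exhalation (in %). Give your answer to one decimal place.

12.9

Flow: 26 L/min ÷ 60 = 0.4333 L/s.
Vt = flow × Ti = 0.4333 L/s × 1.23 s × 1000 mL/L = 532.96 mL.
R = (PIP − Pplat)/V̇ = (21.5 − 12.6) / 0.4333 = 8.9/0.4333 = 20.54 cmH2O·s/L.
C = Vt/(Pplat − PEEP) = 532.96 / (12.6 − 6) = 532.96/6.6 = 80.752 mL/cmH2O.
τ = R × C = 20.54 × 0.08075 L/cmH2O = 1.659 s.
Fraction remaining at end-expiration = e^(−Te/τ) = e^(−3.40/1.659) = 0.1288 → 12.88%.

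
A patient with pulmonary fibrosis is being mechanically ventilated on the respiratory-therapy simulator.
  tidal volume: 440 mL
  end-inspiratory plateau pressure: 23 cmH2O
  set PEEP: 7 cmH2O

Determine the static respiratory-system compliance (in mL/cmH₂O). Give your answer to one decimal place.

Cstat = Vt / (Pplat − PEEP) = 440 / (23 − 7) = 440 / 16.0 = 27.5 mL/cmH2O.

27.5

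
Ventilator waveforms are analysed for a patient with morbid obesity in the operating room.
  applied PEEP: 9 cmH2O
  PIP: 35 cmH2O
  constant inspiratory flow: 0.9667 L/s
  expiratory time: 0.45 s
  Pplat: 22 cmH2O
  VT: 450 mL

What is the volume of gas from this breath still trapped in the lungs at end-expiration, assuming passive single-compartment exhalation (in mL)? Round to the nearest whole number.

171

R = (PIP − Pplat)/V̇ = (35 − 22) / 0.9667 = 13.0/0.9667 = 13.448 cmH2O·s/L.
C = Vt/(Pplat − PEEP) = 450.0 / (22 − 9) = 450.0/13.0 = 34.615 mL/cmH2O.
τ = R × C = 13.448 × 0.03462 L/cmH2O = 0.4656 s.
Fraction remaining = e^(−Te/τ) = e^(−0.45/0.4656) = 0.3804.
Trapped volume = 450.0 × 0.3804 = 171.18 mL.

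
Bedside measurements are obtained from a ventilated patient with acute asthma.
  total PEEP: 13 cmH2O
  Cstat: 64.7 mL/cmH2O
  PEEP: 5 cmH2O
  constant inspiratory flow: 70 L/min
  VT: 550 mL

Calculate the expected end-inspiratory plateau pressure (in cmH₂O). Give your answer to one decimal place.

End-expiratory occlusion gives total PEEP = 13 cmH2O (intrinsic PEEP = 13 − 5 = 8). Use total PEEP for the elastic gradient.
Pplat = PEEPtotal + Vt / Cstat = 13 + 550 / 64.7 = 13 + 8.501 = 21.501 cmH2O.

21.5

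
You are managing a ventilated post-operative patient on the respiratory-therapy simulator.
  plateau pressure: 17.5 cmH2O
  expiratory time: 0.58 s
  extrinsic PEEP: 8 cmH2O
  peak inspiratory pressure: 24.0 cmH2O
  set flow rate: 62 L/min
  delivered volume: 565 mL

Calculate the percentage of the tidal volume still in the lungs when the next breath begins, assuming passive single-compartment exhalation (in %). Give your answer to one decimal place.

Flow: 62 L/min ÷ 60 = 1.0333 L/s.
R = (PIP − Pplat)/V̇ = (24.0 − 17.5) / 1.0333 = 6.5/1.0333 = 6.291 cmH2O·s/L.
C = Vt/(Pplat − PEEP) = 565.0 / (17.5 − 8) = 565.0/9.5 = 59.474 mL/cmH2O.
τ = R × C = 6.291 × 0.05947 L/cmH2O = 0.3741 s.
Fraction remaining at end-expiration = e^(−Te/τ) = e^(−0.58/0.3741) = 0.2122 → 21.22%.

21.2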